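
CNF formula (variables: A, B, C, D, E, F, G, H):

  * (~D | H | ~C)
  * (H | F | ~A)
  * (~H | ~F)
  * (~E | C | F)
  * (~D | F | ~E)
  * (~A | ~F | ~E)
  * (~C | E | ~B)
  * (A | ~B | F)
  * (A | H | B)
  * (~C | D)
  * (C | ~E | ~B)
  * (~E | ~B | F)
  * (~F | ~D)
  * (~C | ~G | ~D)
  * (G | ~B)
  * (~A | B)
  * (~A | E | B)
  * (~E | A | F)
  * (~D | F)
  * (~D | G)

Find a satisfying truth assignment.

A = 0, B = 1, C = 0, D = 0, E = 0, F = 1, G = 1, H = 0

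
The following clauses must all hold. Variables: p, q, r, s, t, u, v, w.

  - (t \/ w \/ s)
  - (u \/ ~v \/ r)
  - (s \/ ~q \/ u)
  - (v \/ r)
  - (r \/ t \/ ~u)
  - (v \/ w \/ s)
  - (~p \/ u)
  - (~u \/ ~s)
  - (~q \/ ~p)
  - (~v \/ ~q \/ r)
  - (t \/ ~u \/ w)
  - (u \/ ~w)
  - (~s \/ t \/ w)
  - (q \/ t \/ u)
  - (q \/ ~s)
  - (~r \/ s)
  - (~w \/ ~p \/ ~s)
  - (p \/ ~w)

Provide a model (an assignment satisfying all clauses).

p = T  q = F  r = F  s = F  t = T  u = T  v = T  w = T

t occurs only positively in the remaining clauses — set t = True.
Set p = True and propagate.
  then u is forced to True.
  then s is forced to False.
  then q is forced to False.
  then r is forced to False.
  then v is forced to True.
w is now unconstrained; take w = True.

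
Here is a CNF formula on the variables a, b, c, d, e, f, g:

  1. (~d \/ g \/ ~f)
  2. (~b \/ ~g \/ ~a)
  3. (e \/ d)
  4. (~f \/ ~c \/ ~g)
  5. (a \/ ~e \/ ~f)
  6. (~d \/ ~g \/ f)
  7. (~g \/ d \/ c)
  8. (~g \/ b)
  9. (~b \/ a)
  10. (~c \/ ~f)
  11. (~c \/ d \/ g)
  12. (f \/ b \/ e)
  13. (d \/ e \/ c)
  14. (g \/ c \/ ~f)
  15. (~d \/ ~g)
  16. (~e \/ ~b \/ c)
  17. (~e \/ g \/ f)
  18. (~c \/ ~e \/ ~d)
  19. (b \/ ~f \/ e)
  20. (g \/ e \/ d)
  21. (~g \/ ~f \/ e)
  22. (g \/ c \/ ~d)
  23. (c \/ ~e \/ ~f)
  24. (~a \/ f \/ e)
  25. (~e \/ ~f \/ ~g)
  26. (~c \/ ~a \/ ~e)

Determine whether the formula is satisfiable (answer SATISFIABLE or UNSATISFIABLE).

UNSATISFIABLE

e = True:
  g = True:
    propagation gives b=True, a=False; an empty clause results — contradiction.
  g = False:
    propagation gives f=True, d=False, a=True, c=False; an empty clause results — contradiction.
e = False:
  propagation gives d=True, g=False, f=False, b=True; an empty clause results — contradiction.
Every branch closes, so no satisfying assignment exists.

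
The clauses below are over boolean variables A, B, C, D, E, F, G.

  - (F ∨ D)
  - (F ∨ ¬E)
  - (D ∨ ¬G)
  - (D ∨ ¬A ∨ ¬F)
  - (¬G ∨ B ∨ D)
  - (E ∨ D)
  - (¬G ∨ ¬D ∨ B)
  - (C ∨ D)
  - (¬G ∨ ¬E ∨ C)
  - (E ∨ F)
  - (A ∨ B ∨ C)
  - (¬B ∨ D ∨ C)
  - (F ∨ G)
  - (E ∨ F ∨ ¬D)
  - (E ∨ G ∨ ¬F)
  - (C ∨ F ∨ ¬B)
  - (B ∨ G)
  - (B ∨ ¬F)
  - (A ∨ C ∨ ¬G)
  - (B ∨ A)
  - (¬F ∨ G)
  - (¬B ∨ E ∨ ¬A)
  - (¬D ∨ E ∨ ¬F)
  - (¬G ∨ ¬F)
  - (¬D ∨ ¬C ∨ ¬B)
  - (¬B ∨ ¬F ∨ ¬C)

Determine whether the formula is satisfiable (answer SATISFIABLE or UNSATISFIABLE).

UNSATISFIABLE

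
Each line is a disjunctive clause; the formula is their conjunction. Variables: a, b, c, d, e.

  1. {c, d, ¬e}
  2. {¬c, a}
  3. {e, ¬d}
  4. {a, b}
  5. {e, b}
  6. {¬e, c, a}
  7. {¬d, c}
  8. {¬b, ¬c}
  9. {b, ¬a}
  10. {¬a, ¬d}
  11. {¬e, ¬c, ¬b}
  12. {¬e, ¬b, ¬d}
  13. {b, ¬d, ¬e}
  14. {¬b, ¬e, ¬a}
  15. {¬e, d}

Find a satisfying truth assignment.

a=0, b=1, c=0, d=0, e=0

Check each clause:
  1. {c, ¬e, d} — ¬e is true.
  2. {a, ¬c} — ¬c is true.
  3. {¬d, e} — ¬d is true.
  4. {a, b} — b is true.
  5. {e, b} — b is true.
  6. {a, c, ¬e} — ¬e is true.
  7. {¬d, c} — ¬d is true.
  8. {¬b, ¬c} — ¬c is true.
  9. {b, ¬a} — b is true.
  10. {¬a, ¬d} — ¬d is true.
  11. {¬c, ¬e, ¬b} — ¬e is true.
  12. {¬e, ¬b, ¬d} — ¬e is true.
  13. {b, ¬e, ¬d} — b is true.
  14. {¬a, ¬b, ¬e} — ¬e is true.
  15. {¬e, d} — ¬e is true.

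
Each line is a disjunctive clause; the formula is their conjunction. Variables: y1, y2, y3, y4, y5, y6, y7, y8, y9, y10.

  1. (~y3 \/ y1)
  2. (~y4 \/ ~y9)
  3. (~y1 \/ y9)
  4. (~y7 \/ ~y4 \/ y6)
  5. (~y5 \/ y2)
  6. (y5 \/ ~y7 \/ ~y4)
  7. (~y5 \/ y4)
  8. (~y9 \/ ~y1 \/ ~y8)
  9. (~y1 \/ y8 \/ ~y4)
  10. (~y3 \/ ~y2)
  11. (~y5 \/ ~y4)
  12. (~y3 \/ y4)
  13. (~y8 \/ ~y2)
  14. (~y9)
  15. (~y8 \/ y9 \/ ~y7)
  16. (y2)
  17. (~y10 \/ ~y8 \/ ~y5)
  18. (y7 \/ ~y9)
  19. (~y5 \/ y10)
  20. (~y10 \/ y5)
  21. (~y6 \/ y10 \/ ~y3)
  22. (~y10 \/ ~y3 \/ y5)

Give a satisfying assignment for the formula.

Unit propagation: (~y9) forces y9 = False.
The clause (~y1) is unit: y1 must be False.
Unit propagation: (~y3) forces y3 = False.
The clause (y2) is unit: y2 must be True.
The clause (~y8) is unit: y8 must be False.
Pure literal: y6 appears only positively; assign y6 = True.
Set y4 = False and propagate.
  then y5 is forced to False.
  then y10 is forced to False.
y7 is now unconstrained; take y7 = True.

y1=0, y2=1, y3=0, y4=0, y5=0, y6=1, y7=1, y8=0, y9=0, y10=0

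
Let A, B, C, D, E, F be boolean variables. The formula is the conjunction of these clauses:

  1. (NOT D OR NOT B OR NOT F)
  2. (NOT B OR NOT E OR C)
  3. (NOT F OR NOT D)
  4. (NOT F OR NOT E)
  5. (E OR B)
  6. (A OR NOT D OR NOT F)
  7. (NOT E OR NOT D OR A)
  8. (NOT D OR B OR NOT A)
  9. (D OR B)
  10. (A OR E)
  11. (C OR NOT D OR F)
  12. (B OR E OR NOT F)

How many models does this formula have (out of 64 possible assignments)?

8

Case analysis on D and B:
  D=1, B=1: remaining (A,C,E,F) ∈ {(1,1,0,0); (1,1,1,0)} — 2.
  D=1, B=0: a clause becomes empty — 0.
  D=0, B=1: 6 of the 16 assignments to (A,C,E,F) work.
  D=0, B=0: a clause becomes empty — 0.
Total: 2 + 0 + 6 + 0 = 8.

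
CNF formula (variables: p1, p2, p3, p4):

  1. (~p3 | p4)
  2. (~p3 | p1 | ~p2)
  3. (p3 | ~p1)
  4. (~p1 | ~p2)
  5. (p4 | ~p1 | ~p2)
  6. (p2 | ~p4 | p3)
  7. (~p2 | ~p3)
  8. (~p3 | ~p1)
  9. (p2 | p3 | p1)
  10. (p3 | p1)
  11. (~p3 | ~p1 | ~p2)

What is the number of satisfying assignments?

The models are:
  p1=0 p2=0 p3=1 p4=1
That's 1 in total.

1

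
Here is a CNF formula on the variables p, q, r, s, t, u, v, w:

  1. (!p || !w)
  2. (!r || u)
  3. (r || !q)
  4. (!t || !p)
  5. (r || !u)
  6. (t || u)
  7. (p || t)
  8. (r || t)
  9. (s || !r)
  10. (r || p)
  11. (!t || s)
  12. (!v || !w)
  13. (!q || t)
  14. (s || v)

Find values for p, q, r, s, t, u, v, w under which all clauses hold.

q occurs only negated in the remaining clauses — set q = False.
Pure literal: s appears only positively; assign s = True.
Try p = False.
  then t is forced to True.
  then r is forced to True.
  then u is forced to True.
Set v = False and propagate.
w is now unconstrained; take w = False.

p=False, q=False, r=True, s=True, t=True, u=True, v=False, w=False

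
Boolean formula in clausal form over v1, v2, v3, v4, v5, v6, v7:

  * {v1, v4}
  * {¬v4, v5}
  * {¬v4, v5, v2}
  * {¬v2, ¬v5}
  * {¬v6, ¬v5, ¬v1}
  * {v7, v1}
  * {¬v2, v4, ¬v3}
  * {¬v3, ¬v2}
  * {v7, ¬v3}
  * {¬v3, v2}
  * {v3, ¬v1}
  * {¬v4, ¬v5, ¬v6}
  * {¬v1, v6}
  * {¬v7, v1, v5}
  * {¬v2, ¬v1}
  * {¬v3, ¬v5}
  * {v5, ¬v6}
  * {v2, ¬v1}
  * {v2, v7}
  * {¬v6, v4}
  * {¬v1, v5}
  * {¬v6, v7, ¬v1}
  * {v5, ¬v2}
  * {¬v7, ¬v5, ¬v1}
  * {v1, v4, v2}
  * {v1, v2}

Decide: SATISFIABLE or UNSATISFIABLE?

UNSATISFIABLE

v1 = True:
  propagation gives v3=True, v2=False; an empty clause results — contradiction.
v1 = False:
  propagation gives v4=True, v5=True, v2=False; an empty clause results — contradiction.
Every branch closes, so no satisfying assignment exists.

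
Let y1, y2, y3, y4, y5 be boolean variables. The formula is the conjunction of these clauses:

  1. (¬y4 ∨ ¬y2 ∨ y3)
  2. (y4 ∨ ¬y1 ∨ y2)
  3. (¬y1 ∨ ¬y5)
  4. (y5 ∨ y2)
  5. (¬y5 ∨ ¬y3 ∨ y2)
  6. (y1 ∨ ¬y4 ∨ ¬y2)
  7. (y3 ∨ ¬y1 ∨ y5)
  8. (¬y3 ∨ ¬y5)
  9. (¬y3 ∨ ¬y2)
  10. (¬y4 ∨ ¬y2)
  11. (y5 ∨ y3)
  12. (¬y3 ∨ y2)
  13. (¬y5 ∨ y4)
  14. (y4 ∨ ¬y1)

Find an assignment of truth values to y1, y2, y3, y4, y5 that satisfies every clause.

Branch on y1: take y1 = False.
The remaining clauses are satisfied by y2 = False, y3 = False, y4 = True, y5 = True.

y1=F, y2=F, y3=F, y4=T, y5=T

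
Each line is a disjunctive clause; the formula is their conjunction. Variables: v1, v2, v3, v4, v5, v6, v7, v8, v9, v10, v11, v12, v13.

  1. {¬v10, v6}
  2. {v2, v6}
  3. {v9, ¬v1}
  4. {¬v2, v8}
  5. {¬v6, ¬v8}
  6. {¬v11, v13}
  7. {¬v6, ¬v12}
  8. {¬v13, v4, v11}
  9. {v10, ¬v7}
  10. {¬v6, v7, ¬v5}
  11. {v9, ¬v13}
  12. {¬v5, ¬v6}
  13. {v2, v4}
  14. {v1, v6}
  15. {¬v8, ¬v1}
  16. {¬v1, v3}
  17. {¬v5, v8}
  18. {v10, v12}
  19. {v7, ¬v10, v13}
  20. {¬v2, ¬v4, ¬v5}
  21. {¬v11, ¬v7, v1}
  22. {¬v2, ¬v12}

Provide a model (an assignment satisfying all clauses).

v1 = False, v2 = False, v3 = False, v4 = True, v5 = False, v6 = True, v7 = True, v8 = False, v9 = True, v10 = True, v11 = False, v12 = False, v13 = False

v5 occurs only negated in the remaining clauses — set v5 = False.
Pure literal: v9 appears only positively; assign v9 = True.
Try v1 = False.
  then v6 is forced to True.
  then v8 is forced to False.
  then v2 is forced to False.
  then v12 is forced to False.
  then v4 is forced to True.
  then v10 is forced to True.
For the remaining variables, v3 = False, v7 = True, v11 = False, v13 = False works.
Every clause has at least one true literal under this assignment.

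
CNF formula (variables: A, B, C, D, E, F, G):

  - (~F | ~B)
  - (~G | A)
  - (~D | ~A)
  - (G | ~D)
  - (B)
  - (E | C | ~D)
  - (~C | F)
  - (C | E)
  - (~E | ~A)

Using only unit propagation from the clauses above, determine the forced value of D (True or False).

False

(B) is a unit clause: B = True.
In (~B | ~F), ~B is now false; ~F must hold, so F = False.
(F | ~C): since F = False, the clause reduces to (~C). C = False.
From (E | C) and C = False: E = True.
(~E | ~A) with E = True leaves only ~A, so A = False.
(~G | A) with A = False leaves only ~G, so G = False.
From (G | ~D) and G = False: D = False.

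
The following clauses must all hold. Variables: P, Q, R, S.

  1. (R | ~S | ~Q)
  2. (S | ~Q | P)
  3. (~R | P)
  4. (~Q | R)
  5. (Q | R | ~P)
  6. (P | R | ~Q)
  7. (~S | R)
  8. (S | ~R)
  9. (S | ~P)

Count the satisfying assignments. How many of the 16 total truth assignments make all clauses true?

The models are:
  P=0 Q=0 R=0 S=0
  P=1 Q=0 R=1 S=1
  P=1 Q=1 R=1 S=1
That's 3 in total.

3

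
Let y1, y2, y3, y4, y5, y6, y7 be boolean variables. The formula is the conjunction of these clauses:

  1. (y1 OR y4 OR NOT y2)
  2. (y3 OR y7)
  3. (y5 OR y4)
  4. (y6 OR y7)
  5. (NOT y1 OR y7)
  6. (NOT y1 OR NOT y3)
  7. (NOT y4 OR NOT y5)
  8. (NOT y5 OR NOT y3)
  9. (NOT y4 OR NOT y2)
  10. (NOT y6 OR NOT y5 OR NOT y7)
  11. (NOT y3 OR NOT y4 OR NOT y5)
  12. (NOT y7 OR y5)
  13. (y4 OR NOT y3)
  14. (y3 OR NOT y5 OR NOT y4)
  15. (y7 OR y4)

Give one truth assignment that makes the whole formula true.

y1=F, y2=F, y3=T, y4=T, y5=F, y6=T, y7=F

Check each clause:
  1. (y1 OR y4 OR NOT y2) — y4 is true.
  2. (y3 OR y7) — y3 is true.
  3. (y4 OR y5) — y4 is true.
  4. (y7 OR y6) — y6 is true.
  5. (NOT y1 OR y7) — NOT y1 is true.
  6. (NOT y1 OR NOT y3) — NOT y1 is true.
  7. (NOT y5 OR NOT y4) — NOT y5 is true.
  8. (NOT y5 OR NOT y3) — NOT y5 is true.
  9. (NOT y4 OR NOT y2) — NOT y2 is true.
  10. (NOT y5 OR NOT y6 OR NOT y7) — NOT y7 is true.
  11. (NOT y5 OR NOT y4 OR NOT y3) — NOT y5 is true.
  12. (NOT y7 OR y5) — NOT y7 is true.
  13. (y4 OR NOT y3) — y4 is true.
  14. (NOT y5 OR y3 OR NOT y4) — y3 is true.
  15. (y7 OR y4) — y4 is true.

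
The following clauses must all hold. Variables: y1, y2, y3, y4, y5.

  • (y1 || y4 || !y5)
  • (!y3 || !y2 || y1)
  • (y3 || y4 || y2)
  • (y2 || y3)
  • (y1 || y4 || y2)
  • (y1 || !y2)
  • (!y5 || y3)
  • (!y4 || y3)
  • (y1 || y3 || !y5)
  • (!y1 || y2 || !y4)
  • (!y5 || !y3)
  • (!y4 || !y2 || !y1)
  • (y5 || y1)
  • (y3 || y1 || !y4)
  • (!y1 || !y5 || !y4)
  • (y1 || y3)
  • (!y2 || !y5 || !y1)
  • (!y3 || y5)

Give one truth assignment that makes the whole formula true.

Branch on y1: take y1 = True.
For the remaining variables, y2 = True, y3 = False, y4 = False, y5 = False works.

y1=True, y2=True, y3=False, y4=False, y5=False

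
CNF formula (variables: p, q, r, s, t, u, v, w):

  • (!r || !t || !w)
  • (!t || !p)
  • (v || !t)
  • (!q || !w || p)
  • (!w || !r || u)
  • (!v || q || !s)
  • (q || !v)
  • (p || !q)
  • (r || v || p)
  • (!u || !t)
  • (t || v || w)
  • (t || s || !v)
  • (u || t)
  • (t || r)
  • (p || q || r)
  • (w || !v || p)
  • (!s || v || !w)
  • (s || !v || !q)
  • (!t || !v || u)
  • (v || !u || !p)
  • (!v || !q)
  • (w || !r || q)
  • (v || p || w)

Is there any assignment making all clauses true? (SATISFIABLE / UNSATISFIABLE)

SATISFIABLE

Set p = False and propagate.
  then q is forced to False.
  then v is forced to False.
  then t is forced to False.
  then r is forced to True.
  then w is forced to True.
  then u is forced to True.
  then s is forced to False.
Every clause has at least one true literal under this assignment.
So p=0, q=0, r=1, s=0, t=0, u=1, v=0, w=1 is a satisfying assignment.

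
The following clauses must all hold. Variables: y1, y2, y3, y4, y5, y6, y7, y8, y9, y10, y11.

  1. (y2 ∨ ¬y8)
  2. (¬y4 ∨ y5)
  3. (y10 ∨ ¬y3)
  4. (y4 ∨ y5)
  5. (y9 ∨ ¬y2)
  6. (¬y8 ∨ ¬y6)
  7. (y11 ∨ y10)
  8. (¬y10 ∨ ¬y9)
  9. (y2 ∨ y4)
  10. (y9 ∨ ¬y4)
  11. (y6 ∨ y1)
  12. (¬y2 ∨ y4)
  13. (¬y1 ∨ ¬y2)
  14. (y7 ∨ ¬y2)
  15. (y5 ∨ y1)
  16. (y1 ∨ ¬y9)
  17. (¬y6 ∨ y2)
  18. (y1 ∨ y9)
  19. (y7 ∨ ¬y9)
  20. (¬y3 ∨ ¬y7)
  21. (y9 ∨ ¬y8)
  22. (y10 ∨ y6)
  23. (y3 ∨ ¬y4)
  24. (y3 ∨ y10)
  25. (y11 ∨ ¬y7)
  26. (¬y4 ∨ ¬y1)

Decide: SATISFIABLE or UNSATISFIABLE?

y2 = True:
  propagation gives y9=True, y10=False, y3=False; an empty clause results — contradiction.
y2 = False:
  propagation gives y8=False, y4=True, y5=True, y9=True; an empty clause results — contradiction.
Every branch closes, so no satisfying assignment exists.

UNSATISFIABLE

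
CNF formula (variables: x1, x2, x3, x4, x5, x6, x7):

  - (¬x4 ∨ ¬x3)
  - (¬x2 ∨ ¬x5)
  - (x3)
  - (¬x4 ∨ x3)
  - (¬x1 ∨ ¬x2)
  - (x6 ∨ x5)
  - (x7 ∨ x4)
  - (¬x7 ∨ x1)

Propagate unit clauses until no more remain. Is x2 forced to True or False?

(x3) stands alone — x3 = True.
(¬x3 ∨ ¬x4) with x3 = True leaves only ¬x4, so x4 = False.
In (x7 ∨ x4), x4 is now false; x7 must hold, so x7 = True.
(¬x7 ∨ x1) with x7 = True leaves only x1, so x1 = True.
In (¬x1 ∨ ¬x2), ¬x1 is now false; ¬x2 must hold, so x2 = False.

False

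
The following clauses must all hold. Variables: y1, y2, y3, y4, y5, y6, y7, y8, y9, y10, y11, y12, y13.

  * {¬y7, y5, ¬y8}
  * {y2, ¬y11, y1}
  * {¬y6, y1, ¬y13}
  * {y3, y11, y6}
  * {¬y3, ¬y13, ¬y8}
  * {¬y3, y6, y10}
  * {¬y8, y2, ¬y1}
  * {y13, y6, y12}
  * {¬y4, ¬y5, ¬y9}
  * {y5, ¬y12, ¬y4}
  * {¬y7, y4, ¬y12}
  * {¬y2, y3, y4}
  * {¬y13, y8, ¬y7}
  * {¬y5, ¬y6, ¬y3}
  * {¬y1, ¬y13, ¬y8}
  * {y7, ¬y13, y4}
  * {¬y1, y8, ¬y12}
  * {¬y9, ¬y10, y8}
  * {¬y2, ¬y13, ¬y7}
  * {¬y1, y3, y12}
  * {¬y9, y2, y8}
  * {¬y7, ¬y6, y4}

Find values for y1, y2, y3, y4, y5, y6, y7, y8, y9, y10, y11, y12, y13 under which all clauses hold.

y1 = False, y2 = True, y3 = True, y4 = True, y5 = True, y6 = False, y7 = False, y8 = False, y9 = False, y10 = True, y11 = True, y12 = True, y13 = False

Check each clause:
  1. {¬y7, ¬y8, y5} — ¬y8 is true.
  2. {y1, ¬y11, y2} — y2 is true.
  3. {¬y13, ¬y6, y1} — ¬y6 is true.
  4. {y6, y3, y11} — y3 is true.
  5. {¬y8, ¬y3, ¬y13} — ¬y8 is true.
  6. {y6, ¬y3, y10} — y10 is true.
  7. {¬y8, ¬y1, y2} — ¬y8 is true.
  8. {y12, y6, y13} — y12 is true.
  9. {¬y5, ¬y9, ¬y4} — ¬y9 is true.
  10. {¬y12, ¬y4, y5} — y5 is true.
  11. {y4, ¬y12, ¬y7} — ¬y7 is true.
  12. {y4, y3, ¬y2} — y3 is true.
  13. {¬y7, ¬y13, y8} — ¬y7 is true.
  14. {¬y6, ¬y3, ¬y5} — ¬y6 is true.
  15. {¬y1, ¬y8, ¬y13} — ¬y8 is true.
  16. {y4, y7, ¬y13} — ¬y13 is true.
  17. {y8, ¬y12, ¬y1} — ¬y1 is true.
  18. {¬y10, ¬y9, y8} — ¬y9 is true.
  19. {¬y7, ¬y13, ¬y2} — ¬y7 is true.
  20. {y3, y12, ¬y1} — y3 is true.
  21. {¬y9, y2, y8} — y2 is true.
  22. {y4, ¬y6, ¬y7} — ¬y7 is true.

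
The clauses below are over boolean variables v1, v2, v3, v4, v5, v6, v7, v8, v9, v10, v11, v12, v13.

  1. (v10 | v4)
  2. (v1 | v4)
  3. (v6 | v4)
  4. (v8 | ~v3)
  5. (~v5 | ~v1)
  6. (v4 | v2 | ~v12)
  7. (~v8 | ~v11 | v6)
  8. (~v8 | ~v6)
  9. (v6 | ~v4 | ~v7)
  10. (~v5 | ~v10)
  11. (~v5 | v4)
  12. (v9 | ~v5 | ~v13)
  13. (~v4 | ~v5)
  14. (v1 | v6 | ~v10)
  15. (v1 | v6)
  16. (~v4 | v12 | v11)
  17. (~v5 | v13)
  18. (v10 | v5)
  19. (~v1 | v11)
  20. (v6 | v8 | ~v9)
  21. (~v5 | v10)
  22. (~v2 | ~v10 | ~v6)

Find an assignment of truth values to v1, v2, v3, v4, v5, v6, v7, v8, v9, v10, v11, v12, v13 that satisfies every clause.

v1=True  v2=False  v3=False  v4=True  v5=False  v6=True  v7=True  v8=False  v9=False  v10=True  v11=True  v12=False  v13=False

v3 occurs only negated in the remaining clauses — set v3 = False.
Branch on v1: take v1 = True.
  then v5 is forced to False.
  then v10 is forced to True.
  then v11 is forced to True.
The remaining clauses are satisfied by v2 = False, v4 = True, v6 = True, v7 = True, v8 = False, v9 = False, v12 = False, v13 = False.
Check each clause:
  1. (v10 | v4) — v10 is true.
  2. (v1 | v4) — v1 is true.
  3. (v4 | v6) — v4 is true.
  4. (~v3 | v8) — ~v3 is true.
  5. (~v1 | ~v5) — ~v5 is true.
  6. (v2 | ~v12 | v4) — ~v12 is true.
  7. (~v8 | ~v11 | v6) — ~v8 is true.
  8. (~v8 | ~v6) — ~v8 is true.
  9. (~v4 | v6 | ~v7) — v6 is true.
  10. (~v10 | ~v5) — ~v5 is true.
  11. (v4 | ~v5) — ~v5 is true.
  12. (v9 | ~v13 | ~v5) — ~v13 is true.
  13. (~v5 | ~v4) — ~v5 is true.
  14. (v1 | ~v10 | v6) — v1 is true.
  15. (v6 | v1) — v1 is true.
  16. (~v4 | v12 | v11) — v11 is true.
  17. (~v5 | v13) — ~v5 is true.
  18. (v5 | v10) — v10 is true.
  19. (v11 | ~v1) — v11 is true.
  20. (v8 | ~v9 | v6) — v6 is true.
  21. (v10 | ~v5) — v10 is true.
  22. (~v10 | ~v2 | ~v6) — ~v2 is true.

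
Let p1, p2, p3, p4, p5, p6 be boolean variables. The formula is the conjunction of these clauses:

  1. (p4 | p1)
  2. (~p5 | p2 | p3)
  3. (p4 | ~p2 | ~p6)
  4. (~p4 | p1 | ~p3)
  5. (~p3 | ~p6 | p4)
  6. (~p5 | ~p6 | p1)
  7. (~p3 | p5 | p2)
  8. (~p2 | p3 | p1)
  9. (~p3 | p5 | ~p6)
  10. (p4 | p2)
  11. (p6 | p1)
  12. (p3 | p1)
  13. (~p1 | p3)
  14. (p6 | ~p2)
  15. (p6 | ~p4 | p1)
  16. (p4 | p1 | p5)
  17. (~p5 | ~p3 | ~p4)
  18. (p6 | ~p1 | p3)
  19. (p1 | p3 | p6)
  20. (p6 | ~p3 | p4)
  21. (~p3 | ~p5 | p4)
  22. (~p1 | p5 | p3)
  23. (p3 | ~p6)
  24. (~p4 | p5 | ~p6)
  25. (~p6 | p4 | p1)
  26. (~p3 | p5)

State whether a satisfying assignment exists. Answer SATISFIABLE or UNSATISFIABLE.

p3 = True:
  propagation gives p5=True, p4=False; an empty clause results — contradiction.
p3 = False:
  propagation gives p1=True; an empty clause results — contradiction.
Every branch closes, so no satisfying assignment exists.

UNSATISFIABLE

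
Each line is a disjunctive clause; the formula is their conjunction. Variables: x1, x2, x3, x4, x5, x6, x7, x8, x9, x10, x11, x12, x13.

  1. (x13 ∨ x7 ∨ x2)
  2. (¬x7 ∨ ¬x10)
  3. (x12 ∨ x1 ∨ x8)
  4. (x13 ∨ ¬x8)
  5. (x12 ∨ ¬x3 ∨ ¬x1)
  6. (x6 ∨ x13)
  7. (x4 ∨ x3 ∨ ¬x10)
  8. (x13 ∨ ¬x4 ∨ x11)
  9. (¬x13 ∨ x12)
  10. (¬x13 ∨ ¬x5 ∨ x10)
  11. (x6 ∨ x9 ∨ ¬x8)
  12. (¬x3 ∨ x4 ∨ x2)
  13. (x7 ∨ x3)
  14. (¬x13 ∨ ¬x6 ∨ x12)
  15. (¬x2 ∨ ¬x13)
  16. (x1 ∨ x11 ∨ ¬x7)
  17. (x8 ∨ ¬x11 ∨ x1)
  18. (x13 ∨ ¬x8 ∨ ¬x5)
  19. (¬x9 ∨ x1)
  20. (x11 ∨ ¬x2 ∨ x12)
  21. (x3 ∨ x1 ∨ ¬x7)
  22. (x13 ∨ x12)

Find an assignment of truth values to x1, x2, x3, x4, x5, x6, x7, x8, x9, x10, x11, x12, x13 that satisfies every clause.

Pure literal: x12 appears only positively; assign x12 = True.
Set x1 = True and propagate.
Set x2 = False and propagate.
The remaining clauses are satisfied by x3 = True, x4 = True, x5 = True, x6 = True, x7 = False, x8 = False, x9 = False, x10 = True, x11 = False, x13 = True.

x1 = True, x2 = False, x3 = True, x4 = True, x5 = True, x6 = True, x7 = False, x8 = False, x9 = False, x10 = True, x11 = False, x12 = True, x13 = True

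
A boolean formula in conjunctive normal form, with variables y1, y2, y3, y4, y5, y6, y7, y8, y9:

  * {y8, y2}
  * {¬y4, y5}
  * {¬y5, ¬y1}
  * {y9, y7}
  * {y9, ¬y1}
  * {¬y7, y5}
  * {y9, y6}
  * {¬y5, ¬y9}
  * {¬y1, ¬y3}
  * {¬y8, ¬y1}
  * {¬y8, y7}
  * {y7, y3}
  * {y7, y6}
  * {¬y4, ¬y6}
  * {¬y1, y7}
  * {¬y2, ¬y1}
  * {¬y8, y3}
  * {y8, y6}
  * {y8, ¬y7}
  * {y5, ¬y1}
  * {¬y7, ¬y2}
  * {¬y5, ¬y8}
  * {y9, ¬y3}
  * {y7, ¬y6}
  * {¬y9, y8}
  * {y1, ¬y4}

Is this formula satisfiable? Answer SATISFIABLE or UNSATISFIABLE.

y7 = True:
  propagation gives y5=True, y1=False, y9=False, y6=True; an empty clause results — contradiction.
y7 = False:
  propagation gives y9=True, y5=False, y4=False, y8=False; an empty clause results — contradiction.
Every branch closes, so no satisfying assignment exists.

UNSATISFIABLE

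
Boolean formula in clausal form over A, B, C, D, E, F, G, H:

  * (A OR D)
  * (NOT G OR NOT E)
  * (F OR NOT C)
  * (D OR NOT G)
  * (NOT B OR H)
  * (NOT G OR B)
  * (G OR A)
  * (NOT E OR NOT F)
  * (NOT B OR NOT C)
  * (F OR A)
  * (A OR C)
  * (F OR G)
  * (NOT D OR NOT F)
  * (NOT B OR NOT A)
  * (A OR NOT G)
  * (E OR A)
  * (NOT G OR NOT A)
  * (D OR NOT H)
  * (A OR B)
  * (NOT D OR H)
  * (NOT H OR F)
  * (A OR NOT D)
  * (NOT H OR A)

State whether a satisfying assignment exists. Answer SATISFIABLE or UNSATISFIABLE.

Branch on A: take A = True.
  then B is forced to False.
  then G is forced to False.
  then F is forced to True.
  then E is forced to False.
  then D is forced to False.
  then H is forced to False.
C is now unconstrained; take C = True.
Every clause has at least one true literal under this assignment.
So A=True  B=False  C=True  D=False  E=False  F=True  G=False  H=False is a satisfying assignment.

SATISFIABLE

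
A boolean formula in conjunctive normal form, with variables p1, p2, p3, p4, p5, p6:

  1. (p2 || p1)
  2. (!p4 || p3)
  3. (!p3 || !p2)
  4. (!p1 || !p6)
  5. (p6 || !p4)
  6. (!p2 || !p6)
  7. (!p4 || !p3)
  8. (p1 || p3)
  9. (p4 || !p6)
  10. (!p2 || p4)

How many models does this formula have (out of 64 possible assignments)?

4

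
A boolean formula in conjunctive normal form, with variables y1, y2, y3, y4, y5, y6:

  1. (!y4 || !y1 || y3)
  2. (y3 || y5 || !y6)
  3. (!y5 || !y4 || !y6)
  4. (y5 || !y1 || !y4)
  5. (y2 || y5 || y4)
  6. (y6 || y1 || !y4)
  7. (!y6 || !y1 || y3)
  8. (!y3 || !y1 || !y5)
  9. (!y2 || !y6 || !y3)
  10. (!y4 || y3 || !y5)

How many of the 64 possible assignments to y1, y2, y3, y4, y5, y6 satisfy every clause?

Split on y3, then y4.
  y3=T, y4=T: remaining (y1,y2,y5,y6) ∈ {(F,F,F,T)} — 1.
  y3=T, y4=F: 5 of the 16 assignments to (y1,y2,y5,y6) work.
  y3=F, y4=T: a clause becomes empty — 0.
  y3=F, y4=F: 8 of the 16 assignments to (y1,y2,y5,y6) work.
Total: 1 + 5 + 0 + 8 = 14.

14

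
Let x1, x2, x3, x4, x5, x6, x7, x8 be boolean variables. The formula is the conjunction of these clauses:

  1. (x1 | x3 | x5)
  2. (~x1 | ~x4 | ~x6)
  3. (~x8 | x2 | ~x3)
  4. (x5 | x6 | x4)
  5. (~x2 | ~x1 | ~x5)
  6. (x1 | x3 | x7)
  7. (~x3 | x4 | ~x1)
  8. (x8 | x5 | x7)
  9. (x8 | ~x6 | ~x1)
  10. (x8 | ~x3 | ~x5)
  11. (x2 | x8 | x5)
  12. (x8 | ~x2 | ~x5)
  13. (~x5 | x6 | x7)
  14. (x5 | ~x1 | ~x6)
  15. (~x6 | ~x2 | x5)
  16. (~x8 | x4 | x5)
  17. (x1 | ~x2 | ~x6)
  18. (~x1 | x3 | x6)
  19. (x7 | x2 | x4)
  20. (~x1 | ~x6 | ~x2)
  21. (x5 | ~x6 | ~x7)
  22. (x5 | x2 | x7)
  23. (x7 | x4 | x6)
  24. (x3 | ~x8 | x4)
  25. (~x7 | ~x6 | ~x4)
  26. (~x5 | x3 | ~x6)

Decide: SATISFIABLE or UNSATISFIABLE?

SATISFIABLE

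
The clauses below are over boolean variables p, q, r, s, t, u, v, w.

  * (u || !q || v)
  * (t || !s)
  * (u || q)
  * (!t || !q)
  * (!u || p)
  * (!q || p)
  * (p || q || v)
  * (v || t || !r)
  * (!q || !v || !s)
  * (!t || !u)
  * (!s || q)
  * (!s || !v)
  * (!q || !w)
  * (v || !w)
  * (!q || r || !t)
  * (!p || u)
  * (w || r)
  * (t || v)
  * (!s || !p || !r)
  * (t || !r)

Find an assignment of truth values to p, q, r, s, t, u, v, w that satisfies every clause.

p=True, q=False, r=False, s=False, t=False, u=True, v=True, w=True

Check each clause:
  1. (!q || v || u) — v is true.
  2. (!s || t) — !s is true.
  3. (q || u) — u is true.
  4. (!q || !t) — !t is true.
  5. (!u || p) — p is true.
  6. (!q || p) — p is true.
  7. (v || q || p) — p is true.
  8. (t || !r || v) — !r is true.
  9. (!v || !s || !q) — !s is true.
  10. (!u || !t) — !t is true.
  11. (!s || q) — !s is true.
  12. (!v || !s) — !s is true.
  13. (!w || !q) — !q is true.
  14. (v || !w) — v is true.
  15. (!q || !t || r) — !q is true.
  16. (!p || u) — u is true.
  17. (r || w) — w is true.
  18. (t || v) — v is true.
  19. (!r || !s || !p) — !s is true.
  20. (!r || t) — !r is true.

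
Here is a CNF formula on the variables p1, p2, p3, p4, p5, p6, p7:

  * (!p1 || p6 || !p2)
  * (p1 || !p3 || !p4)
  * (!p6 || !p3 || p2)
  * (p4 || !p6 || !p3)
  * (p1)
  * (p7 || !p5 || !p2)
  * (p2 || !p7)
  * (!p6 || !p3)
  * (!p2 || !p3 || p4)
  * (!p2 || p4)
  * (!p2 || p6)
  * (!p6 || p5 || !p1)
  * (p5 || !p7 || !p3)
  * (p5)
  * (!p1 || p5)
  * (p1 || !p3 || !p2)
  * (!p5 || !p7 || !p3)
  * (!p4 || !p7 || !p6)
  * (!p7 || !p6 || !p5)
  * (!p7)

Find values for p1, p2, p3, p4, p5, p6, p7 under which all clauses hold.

The clause (p1) is unit: p1 must be True.
Unit propagation: (p5) forces p5 = True.
(!p7) is a unit clause, so p7 = False.
(!p2) is a unit clause, so p2 = False.
p3 occurs only negated in the remaining clauses — set p3 = False.
p6 occurs only negated in the remaining clauses — set p6 = False.
p4 is now unconstrained; take p4 = False.
Every clause has at least one true literal under this assignment.

p1=T, p2=F, p3=F, p4=F, p5=T, p6=F, p7=F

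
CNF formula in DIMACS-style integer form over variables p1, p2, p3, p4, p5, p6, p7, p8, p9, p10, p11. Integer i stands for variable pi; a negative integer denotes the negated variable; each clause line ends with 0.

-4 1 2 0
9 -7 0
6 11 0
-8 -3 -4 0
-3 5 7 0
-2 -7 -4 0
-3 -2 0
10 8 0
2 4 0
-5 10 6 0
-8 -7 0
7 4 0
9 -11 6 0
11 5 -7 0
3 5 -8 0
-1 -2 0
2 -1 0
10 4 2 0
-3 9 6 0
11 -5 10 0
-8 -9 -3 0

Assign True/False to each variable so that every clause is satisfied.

p1=F, p2=T, p3=F, p4=T, p5=T, p6=T, p7=F, p8=F, p9=F, p10=T, p11=F

Pure literal: p6 appears only positively; assign p6 = True.
Pure literal: p10 appears only positively; assign p10 = True.
Branch on p1: take p1 = False.
The remaining clauses are satisfied by p2 = True, p3 = False, p4 = True, p5 = True, p7 = False, p8 = False, p9 = False, p11 = False.
Every clause has at least one true literal under this assignment.
Check each clause:
  1. (p1 OR p2 OR NOT p4) — p2 is true.
  2. (p9 OR NOT p7) — NOT p7 is true.
  3. (p6 OR p11) — p6 is true.
  4. (NOT p3 OR NOT p4 OR NOT p8) — NOT p8 is true.
  5. (NOT p3 OR p5 OR p7) — p5 is true.
  6. (NOT p4 OR NOT p7 OR NOT p2) — NOT p7 is true.
  7. (NOT p2 OR NOT p3) — NOT p3 is true.
  8. (p10 OR p8) — p10 is true.
  9. (p2 OR p4) — p2 is true.
  10. (p6 OR NOT p5 OR p10) — p10 is true.
  11. (NOT p7 OR NOT p8) — NOT p8 is true.
  12. (p7 OR p4) — p4 is true.
  13. (NOT p11 OR p6 OR p9) — NOT p11 is true.
  14. (NOT p7 OR p11 OR p5) — NOT p7 is true.
  15. (p5 OR p3 OR NOT p8) — NOT p8 is true.
  16. (NOT p2 OR NOT p1) — NOT p1 is true.
  17. (p2 OR NOT p1) — p2 is true.
  18. (p4 OR p2 OR p10) — p10 is true.
  19. (p9 OR NOT p3 OR p6) — NOT p3 is true.
  20. (NOT p5 OR p10 OR p11) — p10 is true.
  21. (NOT p3 OR NOT p9 OR NOT p8) — NOT p8 is true.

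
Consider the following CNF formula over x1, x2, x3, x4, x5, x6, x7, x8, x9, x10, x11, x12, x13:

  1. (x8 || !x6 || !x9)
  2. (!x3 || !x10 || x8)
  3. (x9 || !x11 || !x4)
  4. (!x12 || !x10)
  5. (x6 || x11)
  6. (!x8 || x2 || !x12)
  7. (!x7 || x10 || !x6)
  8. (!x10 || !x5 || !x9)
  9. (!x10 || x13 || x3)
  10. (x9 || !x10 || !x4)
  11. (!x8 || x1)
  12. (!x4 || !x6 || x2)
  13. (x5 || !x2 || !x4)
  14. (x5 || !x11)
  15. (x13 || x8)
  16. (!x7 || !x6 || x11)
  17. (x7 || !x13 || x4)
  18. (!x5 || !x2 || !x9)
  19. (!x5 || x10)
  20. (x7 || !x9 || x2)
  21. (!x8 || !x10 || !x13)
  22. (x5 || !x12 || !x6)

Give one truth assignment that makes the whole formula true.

x1=T, x2=T, x3=T, x4=F, x5=F, x6=T, x7=F, x8=T, x9=T, x10=F, x11=F, x12=F, x13=F

Check each clause:
  1. (x8 || !x6 || !x9) — x8 is true.
  2. (!x10 || !x3 || x8) — x8 is true.
  3. (x9 || !x4 || !x11) — x9 is true.
  4. (!x12 || !x10) — !x12 is true.
  5. (x6 || x11) — x6 is true.
  6. (!x8 || x2 || !x12) — x2 is true.
  7. (x10 || !x6 || !x7) — !x7 is true.
  8. (!x5 || !x10 || !x9) — !x5 is true.
  9. (!x10 || x13 || x3) — x3 is true.
  10. (x9 || !x4 || !x10) — x9 is true.
  11. (x1 || !x8) — x1 is true.
  12. (!x4 || x2 || !x6) — x2 is true.
  13. (!x4 || x5 || !x2) — !x4 is true.
  14. (x5 || !x11) — !x11 is true.
  15. (x13 || x8) — x8 is true.
  16. (!x6 || x11 || !x7) — !x7 is true.
  17. (x7 || x4 || !x13) — !x13 is true.
  18. (!x9 || !x2 || !x5) — !x5 is true.
  19. (x10 || !x5) — !x5 is true.
  20. (x7 || x2 || !x9) — x2 is true.
  21. (!x10 || !x8 || !x13) — !x13 is true.
  22. (!x12 || !x6 || x5) — !x12 is true.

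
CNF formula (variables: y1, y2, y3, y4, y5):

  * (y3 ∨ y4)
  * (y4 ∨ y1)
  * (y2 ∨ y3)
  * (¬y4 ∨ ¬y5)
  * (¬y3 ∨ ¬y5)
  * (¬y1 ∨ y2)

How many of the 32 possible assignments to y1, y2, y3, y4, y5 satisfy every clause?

6

Satisfying assignments:
  y1=F y2=F y3=T y4=T y5=F
  y1=F y2=T y3=F y4=T y5=F
  y1=F y2=T y3=T y4=T y5=F
  y1=T y2=T y3=F y4=T y5=F
  y1=T y2=T y3=T y4=F y5=F
  y1=T y2=T y3=T y4=T y5=F
That's 6 in total.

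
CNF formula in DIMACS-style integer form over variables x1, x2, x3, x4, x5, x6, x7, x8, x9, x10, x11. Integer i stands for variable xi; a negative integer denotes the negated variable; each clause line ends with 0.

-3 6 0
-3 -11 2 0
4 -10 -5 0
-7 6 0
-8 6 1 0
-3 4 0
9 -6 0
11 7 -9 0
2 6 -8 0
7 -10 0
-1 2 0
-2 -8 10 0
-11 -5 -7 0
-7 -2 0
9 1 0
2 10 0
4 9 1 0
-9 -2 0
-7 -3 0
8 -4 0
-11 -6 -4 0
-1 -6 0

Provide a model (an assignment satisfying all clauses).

x1=True, x2=True, x3=False, x4=False, x5=True, x6=False, x7=False, x8=False, x9=False, x10=False, x11=False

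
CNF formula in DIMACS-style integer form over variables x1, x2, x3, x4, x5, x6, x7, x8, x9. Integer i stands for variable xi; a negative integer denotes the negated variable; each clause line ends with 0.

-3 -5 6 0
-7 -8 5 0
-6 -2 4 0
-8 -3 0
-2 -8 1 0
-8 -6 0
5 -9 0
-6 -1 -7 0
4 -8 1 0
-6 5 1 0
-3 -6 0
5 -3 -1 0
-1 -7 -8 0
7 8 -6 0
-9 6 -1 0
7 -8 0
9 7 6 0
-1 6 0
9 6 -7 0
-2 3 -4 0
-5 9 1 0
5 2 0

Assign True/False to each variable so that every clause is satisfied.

x1=F, x2=F, x3=F, x4=T, x5=T, x6=F, x7=F, x8=F, x9=T

Check each clause:
  1. (~x3 \/ ~x5 \/ x6) — ~x3 is true.
  2. (x5 \/ ~x7 \/ ~x8) — ~x8 is true.
  3. (x4 \/ ~x2 \/ ~x6) — ~x6 is true.
  4. (~x3 \/ ~x8) — ~x8 is true.
  5. (~x2 \/ ~x8 \/ x1) — ~x8 is true.
  6. (~x6 \/ ~x8) — ~x8 is true.
  7. (~x9 \/ x5) — x5 is true.
  8. (~x7 \/ ~x1 \/ ~x6) — ~x7 is true.
  9. (x1 \/ ~x8 \/ x4) — ~x8 is true.
  10. (x1 \/ ~x6 \/ x5) — ~x6 is true.
  11. (~x6 \/ ~x3) — ~x6 is true.
  12. (x5 \/ ~x1 \/ ~x3) — x5 is true.
  13. (~x1 \/ ~x8 \/ ~x7) — ~x8 is true.
  14. (x8 \/ x7 \/ ~x6) — ~x6 is true.
  15. (~x9 \/ x6 \/ ~x1) — ~x1 is true.
  16. (~x8 \/ x7) — ~x8 is true.
  17. (x6 \/ x9 \/ x7) — x9 is true.
  18. (x6 \/ ~x1) — ~x1 is true.
  19. (x9 \/ x6 \/ ~x7) — ~x7 is true.
  20. (~x4 \/ ~x2 \/ x3) — ~x2 is true.
  21. (x9 \/ ~x5 \/ x1) — x9 is true.
  22. (x5 \/ x2) — x5 is true.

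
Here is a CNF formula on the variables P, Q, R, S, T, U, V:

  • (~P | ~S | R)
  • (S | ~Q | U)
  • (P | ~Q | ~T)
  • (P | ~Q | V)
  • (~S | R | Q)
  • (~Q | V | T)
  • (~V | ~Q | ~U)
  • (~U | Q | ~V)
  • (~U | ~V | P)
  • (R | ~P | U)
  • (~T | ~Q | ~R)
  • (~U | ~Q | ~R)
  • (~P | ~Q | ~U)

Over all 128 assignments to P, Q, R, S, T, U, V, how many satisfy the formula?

Case analysis on Q and U:
  Q=1, U=1: a clause becomes empty — 0.
  Q=1, U=0: remaining (P,R,S,T,V) ∈ {(0,0,1,0,1); (0,1,1,0,1); (1,1,1,0,1)} — 3.
  Q=0, U=1: P, T free; 3 ways for (R,S,V) × 2^2 = 12.
  Q=0, U=0: T, V free; 5 ways for (P,R,S) × 2^2 = 20.
Total: 0 + 3 + 12 + 20 = 35.

35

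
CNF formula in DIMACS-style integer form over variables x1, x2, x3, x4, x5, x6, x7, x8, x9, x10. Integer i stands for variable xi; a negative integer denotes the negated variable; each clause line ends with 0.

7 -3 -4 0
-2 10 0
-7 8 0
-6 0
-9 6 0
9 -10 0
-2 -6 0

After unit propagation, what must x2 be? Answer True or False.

False

Unit clause (~x6) sets x6 = False.
(~x9 | x6) with x6 = False leaves only ~x9, so x9 = False.
(x9 | ~x10): since x9 = False, the clause reduces to (~x10). x10 = False.
(x10 | ~x2): since x10 = False, the clause reduces to (~x2). x2 = False.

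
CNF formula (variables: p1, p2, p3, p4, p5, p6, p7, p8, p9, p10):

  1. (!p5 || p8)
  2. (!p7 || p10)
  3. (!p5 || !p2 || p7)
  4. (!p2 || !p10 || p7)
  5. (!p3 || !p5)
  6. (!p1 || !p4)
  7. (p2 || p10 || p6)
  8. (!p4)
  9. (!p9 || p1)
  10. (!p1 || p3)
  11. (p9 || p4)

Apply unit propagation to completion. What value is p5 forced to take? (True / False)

(!p4) stands alone — p4 = False.
From (p9 || p4) and p4 = False: p9 = True.
From (!p9 || p1) and p9 = True: p1 = True.
In (p3 || !p1), !p1 is now false; p3 must hold, so p3 = True.
(!p3 || !p5): since p3 = True, the clause reduces to (!p5). p5 = False.

False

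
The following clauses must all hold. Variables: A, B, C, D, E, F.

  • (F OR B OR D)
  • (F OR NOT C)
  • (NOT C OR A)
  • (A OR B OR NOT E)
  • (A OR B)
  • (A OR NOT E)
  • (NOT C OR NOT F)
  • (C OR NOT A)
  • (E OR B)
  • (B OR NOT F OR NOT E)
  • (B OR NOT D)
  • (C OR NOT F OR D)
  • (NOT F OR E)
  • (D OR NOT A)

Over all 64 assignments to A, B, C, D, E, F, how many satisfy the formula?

The models are:
  A=0 B=1 C=0 D=0 E=0 F=0
  A=0 B=1 C=0 D=1 E=0 F=0
Count: 2.

2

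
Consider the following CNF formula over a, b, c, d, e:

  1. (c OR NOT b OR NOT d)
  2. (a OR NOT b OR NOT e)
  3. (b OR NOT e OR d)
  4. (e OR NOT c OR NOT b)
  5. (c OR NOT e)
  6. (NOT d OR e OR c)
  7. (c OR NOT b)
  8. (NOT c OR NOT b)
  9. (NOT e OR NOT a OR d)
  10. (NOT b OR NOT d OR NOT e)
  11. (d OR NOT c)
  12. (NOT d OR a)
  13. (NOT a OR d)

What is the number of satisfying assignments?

Satisfying assignments:
  a=F b=F c=F d=F e=F
  a=T b=F c=T d=T e=F
  a=T b=F c=T d=T e=T
That's 3 in total.

3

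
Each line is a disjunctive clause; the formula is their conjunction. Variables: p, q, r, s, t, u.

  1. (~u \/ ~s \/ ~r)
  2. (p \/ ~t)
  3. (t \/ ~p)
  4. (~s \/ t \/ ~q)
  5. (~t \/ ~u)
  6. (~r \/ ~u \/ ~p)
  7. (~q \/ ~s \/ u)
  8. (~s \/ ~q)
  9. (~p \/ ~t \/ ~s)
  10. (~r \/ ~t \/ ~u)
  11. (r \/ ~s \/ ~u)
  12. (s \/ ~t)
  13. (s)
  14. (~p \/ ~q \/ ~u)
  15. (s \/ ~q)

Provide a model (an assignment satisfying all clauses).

p=False  q=False  r=True  s=True  t=False  u=False

Unit propagation: (s) forces s = True.
The clause (~q) is unit: q must be False.
u occurs only negated in the remaining clauses — set u = False.
Set p = False and propagate.
  then t is forced to False.
r is now unconstrained; take r = True.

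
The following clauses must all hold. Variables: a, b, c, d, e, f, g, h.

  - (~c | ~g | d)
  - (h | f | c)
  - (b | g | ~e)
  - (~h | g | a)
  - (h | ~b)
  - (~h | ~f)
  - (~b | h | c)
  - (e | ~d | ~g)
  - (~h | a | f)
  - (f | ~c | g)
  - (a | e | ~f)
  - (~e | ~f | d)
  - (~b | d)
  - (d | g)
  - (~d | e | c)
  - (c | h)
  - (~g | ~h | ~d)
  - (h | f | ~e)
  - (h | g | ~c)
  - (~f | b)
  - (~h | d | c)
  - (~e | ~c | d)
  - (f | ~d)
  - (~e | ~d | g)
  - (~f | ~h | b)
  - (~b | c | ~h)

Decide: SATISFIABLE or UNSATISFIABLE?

h = True:
  propagation gives f=False, a=True, d=False, b=False; an empty clause results — contradiction.
h = False:
  propagation gives b=False, c=True, g=True, d=True; an empty clause results — contradiction.
Every branch closes, so no satisfying assignment exists.

UNSATISFIABLE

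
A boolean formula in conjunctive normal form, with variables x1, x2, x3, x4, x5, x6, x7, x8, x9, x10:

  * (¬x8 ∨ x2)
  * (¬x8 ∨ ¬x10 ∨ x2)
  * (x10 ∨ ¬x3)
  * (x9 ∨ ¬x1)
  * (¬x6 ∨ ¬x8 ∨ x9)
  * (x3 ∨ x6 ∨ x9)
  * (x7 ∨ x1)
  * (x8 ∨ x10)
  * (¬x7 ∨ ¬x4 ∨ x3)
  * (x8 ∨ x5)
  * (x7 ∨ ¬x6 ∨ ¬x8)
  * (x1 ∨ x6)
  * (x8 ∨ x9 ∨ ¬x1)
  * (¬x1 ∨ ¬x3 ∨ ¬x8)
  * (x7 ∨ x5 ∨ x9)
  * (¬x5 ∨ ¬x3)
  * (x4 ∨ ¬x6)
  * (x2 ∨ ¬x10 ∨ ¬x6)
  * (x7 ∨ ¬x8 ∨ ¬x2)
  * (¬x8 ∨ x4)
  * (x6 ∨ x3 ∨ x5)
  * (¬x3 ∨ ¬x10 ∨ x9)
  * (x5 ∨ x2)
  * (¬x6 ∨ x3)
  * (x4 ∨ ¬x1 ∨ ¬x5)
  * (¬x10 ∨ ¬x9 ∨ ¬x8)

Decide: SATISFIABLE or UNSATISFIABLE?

Try x1 = True.
  then x9 is forced to True.
The remaining clauses are satisfied by x2 = True, x3 = False, x4 = True, x5 = True, x6 = False, x7 = False, x8 = False, x10 = True.
So x1=1, x2=1, x3=0, x4=1, x5=1, x6=0, x7=0, x8=0, x9=1, x10=1 is a satisfying assignment.

SATISFIABLE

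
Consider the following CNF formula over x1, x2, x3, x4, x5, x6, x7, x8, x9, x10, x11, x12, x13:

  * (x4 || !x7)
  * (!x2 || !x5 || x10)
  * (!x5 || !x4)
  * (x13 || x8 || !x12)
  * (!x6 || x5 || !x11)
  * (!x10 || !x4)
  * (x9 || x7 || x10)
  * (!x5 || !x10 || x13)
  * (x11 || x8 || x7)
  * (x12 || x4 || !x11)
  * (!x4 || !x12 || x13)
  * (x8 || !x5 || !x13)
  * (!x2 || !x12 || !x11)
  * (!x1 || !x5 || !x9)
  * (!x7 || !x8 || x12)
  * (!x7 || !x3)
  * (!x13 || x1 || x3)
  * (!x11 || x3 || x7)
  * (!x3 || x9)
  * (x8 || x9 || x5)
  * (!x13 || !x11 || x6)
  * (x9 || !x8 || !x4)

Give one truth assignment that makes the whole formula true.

x1=F  x2=T  x3=F  x4=F  x5=F  x6=T  x7=F  x8=T  x9=T  x10=T  x11=F  x12=F  x13=F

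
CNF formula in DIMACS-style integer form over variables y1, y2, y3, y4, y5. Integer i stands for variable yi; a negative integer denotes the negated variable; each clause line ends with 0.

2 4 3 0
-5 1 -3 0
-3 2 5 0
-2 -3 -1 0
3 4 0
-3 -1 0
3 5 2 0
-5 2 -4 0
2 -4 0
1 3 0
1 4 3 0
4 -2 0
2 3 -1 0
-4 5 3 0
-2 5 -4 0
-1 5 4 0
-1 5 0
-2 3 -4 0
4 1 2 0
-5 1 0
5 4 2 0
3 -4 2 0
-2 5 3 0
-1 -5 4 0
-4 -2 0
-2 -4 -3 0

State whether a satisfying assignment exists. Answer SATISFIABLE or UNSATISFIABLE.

UNSATISFIABLE

y2 = True:
  propagation gives y4=True; an empty clause results — contradiction.
y2 = False:
  propagation gives y4=False, y3=True, y5=True, y1=True; an empty clause results — contradiction.
Every branch closes, so no satisfying assignment exists.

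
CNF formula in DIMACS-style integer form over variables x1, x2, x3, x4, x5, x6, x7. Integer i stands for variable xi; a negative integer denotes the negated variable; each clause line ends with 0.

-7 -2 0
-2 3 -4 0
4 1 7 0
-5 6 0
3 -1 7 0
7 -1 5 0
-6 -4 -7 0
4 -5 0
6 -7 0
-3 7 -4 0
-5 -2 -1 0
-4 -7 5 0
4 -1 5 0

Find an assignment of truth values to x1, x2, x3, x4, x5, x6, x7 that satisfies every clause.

x1=F, x2=F, x3=F, x4=T, x5=F, x6=T, x7=F

Check each clause:
  1. (~x2 | ~x7) — ~x7 is true.
  2. (~x2 | ~x4 | x3) — ~x2 is true.
  3. (x1 | x7 | x4) — x4 is true.
  4. (x6 | ~x5) — ~x5 is true.
  5. (~x1 | x7 | x3) — ~x1 is true.
  6. (~x1 | x7 | x5) — ~x1 is true.
  7. (~x6 | ~x7 | ~x4) — ~x7 is true.
  8. (~x5 | x4) — ~x5 is true.
  9. (~x7 | x6) — ~x7 is true.
  10. (~x4 | ~x3 | x7) — ~x3 is true.
  11. (~x5 | ~x2 | ~x1) — ~x5 is true.
  12. (x5 | ~x4 | ~x7) — ~x7 is true.
  13. (~x1 | x4 | x5) — x4 is true.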